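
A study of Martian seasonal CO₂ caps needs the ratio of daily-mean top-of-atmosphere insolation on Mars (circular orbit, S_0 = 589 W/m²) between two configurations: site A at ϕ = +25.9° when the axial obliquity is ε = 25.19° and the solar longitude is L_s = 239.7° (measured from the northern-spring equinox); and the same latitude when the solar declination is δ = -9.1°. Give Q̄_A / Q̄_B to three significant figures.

— Configuration A (ϕ=+25.9°):
Solar declination: sin δ = sin ε · sin L_s = sin 25.19° × sin 239.7° = -0.36748, so δ = -21.560°.
cos h₀ = −tan(+25.9°) tan(-21.560°) = 0.1919, h₀ = 1.3777 rad.
Bracket: h₀ sin ϕ sin δ + cos ϕ cos δ sin h₀ = 1.3777×0.43680×-0.36748 + 0.89956×0.93003×0.98142 = -0.221142 + 0.821073 = 0.599931.
Q̄ = (S_0/π) × [bracket] = (589/π) × 0.599931 = 112.48 W/m².
— Configuration B (ϕ=+25.9°):
cos h₀ = −tan(+25.9°) tan(-9.100°) = 0.0778, h₀ = 1.4929 rad.
Bracket: h₀ sin ϕ sin δ + cos ϕ cos δ sin h₀ = 1.4929×0.43680×-0.15816 + 0.89956×0.98741×0.99697 = -0.103136 + 0.885543 = 0.782407.
Q̄ = (S_0/π) × [bracket] = (589/π) × 0.782407 = 146.69 W/m².
Ratio Q̄_A / Q̄_B = 112.48 / 146.69 = 0.7668.

Q̄_A / Q̄_B ≈ 0.767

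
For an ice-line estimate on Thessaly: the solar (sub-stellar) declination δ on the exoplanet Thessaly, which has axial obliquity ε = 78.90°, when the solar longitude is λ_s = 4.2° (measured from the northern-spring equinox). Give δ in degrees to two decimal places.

δ = +4.12°

sin δ = sin ε · sin λ_s = sin 78.90° × sin 4.2° = 0.071868.
δ = arcsin(0.071868) = +4.12°.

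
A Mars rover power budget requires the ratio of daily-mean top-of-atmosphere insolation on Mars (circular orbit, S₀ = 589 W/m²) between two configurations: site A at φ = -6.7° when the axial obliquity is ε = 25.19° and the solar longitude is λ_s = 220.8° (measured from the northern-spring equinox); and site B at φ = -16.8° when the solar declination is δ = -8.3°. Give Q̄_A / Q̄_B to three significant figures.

Q̄_A / Q̄_B ≈ 0.992

— Configuration A (φ=-6.7°):
Solar declination: sin δ = sin ε · sin λ_s = sin 25.19° × sin 220.8° = -0.27811, so δ = -16.147°.
cos H₀ = −tan(-6.7°) tan(-16.147°) = -0.0340, H₀ = 1.6048 rad.
Bracket: H₀ sin φ sin δ + cos φ cos δ sin H₀ = 1.6048×-0.11667×-0.27811 + 0.99317×0.96055×0.99942 = 0.052071 + 0.953436 = 1.005507.
Q̄ = (S₀/π) × [bracket] = (589/π) × 1.005507 = 188.52 W/m².
— Configuration B (φ=-16.8°):
cos H₀ = −tan(-16.8°) tan(-8.300°) = -0.0440, H₀ = 1.6149 rad.
Bracket: H₀ sin φ sin δ + cos φ cos δ sin H₀ = 1.6149×-0.28903×-0.14436 + 0.95732×0.98953×0.99903 = 0.067381 + 0.946378 = 1.013759.
Q̄ = (S₀/π) × [bracket] = (589/π) × 1.013759 = 190.06 W/m².
Ratio Q̄_A / Q̄_B = 188.52 / 190.06 = 0.9919.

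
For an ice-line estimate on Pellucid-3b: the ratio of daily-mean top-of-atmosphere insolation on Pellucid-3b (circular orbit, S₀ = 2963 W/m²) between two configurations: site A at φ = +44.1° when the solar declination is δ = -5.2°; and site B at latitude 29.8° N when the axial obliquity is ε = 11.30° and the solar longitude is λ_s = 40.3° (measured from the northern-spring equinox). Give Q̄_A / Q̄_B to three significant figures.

— Configuration A (φ=+44.1°):
cos H₀ = −tan(+44.1°) tan(-5.200°) = 0.0882, H₀ = 1.4825 rad.
Bracket: H₀ sin φ sin δ + cos φ cos δ sin H₀ = 1.4825×0.69591×-0.09063 + 0.71813×0.99588×0.99610 = -0.093502 + 0.712382 = 0.618880.
Q̄ = (S₀/π) × [bracket] = (2963/π) × 0.618880 = 583.70 W/m².
— Configuration B (φ=+29.8°):
Solar declination: sin δ = sin ε · sin λ_s = sin 11.30° × sin 40.3° = 0.12674, so δ = +7.281°.
cos H₀ = −tan(+29.8°) tan(+7.281°) = -0.0732, H₀ = 1.6440 rad.
Bracket: H₀ sin φ sin δ + cos φ cos δ sin H₀ = 1.6440×0.49697×0.12674 + 0.86777×0.99194×0.99732 = 0.103549 + 0.858469 = 0.962018.
Q̄ = (S₀/π) × [bracket] = (2963/π) × 0.962018 = 907.33 W/m².
Ratio Q̄_A / Q̄_B = 583.70 / 907.33 = 0.6433.

Q̄_A / Q̄_B ≈ 0.643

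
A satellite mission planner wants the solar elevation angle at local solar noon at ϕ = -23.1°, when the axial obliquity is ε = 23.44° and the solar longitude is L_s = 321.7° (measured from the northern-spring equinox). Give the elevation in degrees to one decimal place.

81.2°

Solar declination: sin δ = sin ε · sin L_s = sin 23.44° × sin 321.7° = -0.24654, so δ = -14.273°.
At local noon the hour angle is zero, so the zenith angle equals |ϕ − δ| = |-23.1° − (-14.273°)| = 8.827°.
Elevation = 90° − 8.827° = 81.2°.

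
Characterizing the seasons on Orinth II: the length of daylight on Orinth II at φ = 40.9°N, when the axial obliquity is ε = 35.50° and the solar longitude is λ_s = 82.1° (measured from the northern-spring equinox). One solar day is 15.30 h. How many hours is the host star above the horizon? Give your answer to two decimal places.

Solar declination: sin δ = sin ε · sin λ_s = sin 35.50° × sin 82.1° = 0.57519, so δ = +35.113°.
cos H₀ = −tan φ · tan δ = −tan(+40.9°) × tan(+35.113°) = -0.6091, so H₀ = 2.2257 rad = 127.52°.
Daylight = 2H₀/(2π) × 15.30 h = (2.2257/π) × 15.30 = 10.84 h.

10.84 h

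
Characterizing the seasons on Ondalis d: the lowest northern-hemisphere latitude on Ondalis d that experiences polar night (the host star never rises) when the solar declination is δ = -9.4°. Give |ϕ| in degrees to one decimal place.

|ϕ| = 80.6°

Polar night requires cos h₀ = −tan ϕ tan δ ≥ 1, i.e. tan ϕ tan δ ≤ −1.
The boundary is |tan ϕ| · |tan δ| = 1, so |ϕ| = 90° − |δ| = 90° − 9.4° = 80.6° in the northern hemisphere.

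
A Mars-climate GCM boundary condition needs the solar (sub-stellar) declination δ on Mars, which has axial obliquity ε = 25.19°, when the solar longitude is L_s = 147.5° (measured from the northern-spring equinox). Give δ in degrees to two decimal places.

sin δ = sin ε · sin L_s = sin 25.19° × sin 147.5° = 0.228686.
δ = arcsin(0.228686) = +13.22°.

δ = +13.22°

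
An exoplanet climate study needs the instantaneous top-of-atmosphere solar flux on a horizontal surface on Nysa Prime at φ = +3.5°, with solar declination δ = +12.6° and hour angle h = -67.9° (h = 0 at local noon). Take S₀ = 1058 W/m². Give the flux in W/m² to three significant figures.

cos θ_z = sin φ sin δ + cos φ cos δ cos h = 0.013317 + 0.366479 = 0.379796.
Flux = S₀ · cos θ_z = 1058 × 0.379796 = 401.8 W/m².

402 W/m²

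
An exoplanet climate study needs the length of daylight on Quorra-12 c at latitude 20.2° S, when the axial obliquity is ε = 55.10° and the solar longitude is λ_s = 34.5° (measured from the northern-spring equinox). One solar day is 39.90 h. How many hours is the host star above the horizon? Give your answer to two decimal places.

17.48 h

Solar declination: sin δ = sin ε · sin λ_s = sin 55.10° × sin 34.5° = 0.46454, so δ = +27.680°.
cos H₀ = −tan φ · tan δ = −tan(-20.2°) × tan(+27.680°) = 0.1930, so H₀ = 1.3766 rad = 78.87°.
Daylight = 2H₀/(2π) × 39.90 h = (1.3766/π) × 39.90 = 17.48 h.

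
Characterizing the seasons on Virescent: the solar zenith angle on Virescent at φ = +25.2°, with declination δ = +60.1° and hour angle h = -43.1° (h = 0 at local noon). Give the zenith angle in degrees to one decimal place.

cos θ_z = sin φ sin δ + cos φ cos δ cos h = 0.369107 + 0.329336 = 0.698443.
θ_z = arccos(0.698443) = 45.7°.

θ_z = 45.7°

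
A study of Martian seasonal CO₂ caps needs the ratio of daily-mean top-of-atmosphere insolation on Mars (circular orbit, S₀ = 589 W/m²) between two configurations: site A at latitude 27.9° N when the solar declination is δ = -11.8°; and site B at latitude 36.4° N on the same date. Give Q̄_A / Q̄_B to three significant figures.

— Configuration A (φ=+27.9°):
cos H₀ = −tan(+27.9°) tan(-11.800°) = 0.1106, H₀ = 1.4600 rad.
Bracket: H₀ sin φ sin δ + cos φ cos δ sin H₀ = 1.4600×0.46793×-0.20450 + 0.88377×0.97887×0.99386 = -0.139710 + 0.859784 = 0.720074.
Q̄ = (S₀/π) × [bracket] = (589/π) × 0.720074 = 135.00 W/m².
— Configuration B (φ=+36.4°):
cos H₀ = −tan(+36.4°) tan(-11.800°) = 0.1540, H₀ = 1.4162 rad.
Bracket: H₀ sin φ sin δ + cos φ cos δ sin H₀ = 1.4162×0.59342×-0.20450 + 0.80489×0.97887×0.98807 = -0.171862 + 0.778483 = 0.606621.
Q̄ = (S₀/π) × [bracket] = (589/π) × 0.606621 = 113.73 W/m².
Ratio Q̄_A / Q̄_B = 135.00 / 113.73 = 1.187.

Q̄_A / Q̄_B ≈ 1.19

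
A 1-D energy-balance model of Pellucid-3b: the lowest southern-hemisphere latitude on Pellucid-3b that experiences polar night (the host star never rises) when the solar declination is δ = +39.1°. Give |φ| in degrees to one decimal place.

Polar night requires cos H₀ = −tan φ tan δ ≥ 1, i.e. tan φ tan δ ≤ −1.
The boundary is |tan φ| · |tan δ| = 1, so |φ| = 90° − |δ| = 90° − 39.1° = 50.9° in the southern hemisphere.

|φ| = 50.9°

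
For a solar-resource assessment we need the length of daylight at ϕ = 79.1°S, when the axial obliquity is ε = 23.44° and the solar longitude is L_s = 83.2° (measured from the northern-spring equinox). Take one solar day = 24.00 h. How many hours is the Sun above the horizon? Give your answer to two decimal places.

Solar declination: sin δ = sin ε · sin L_s = sin 23.44° × sin 83.2° = 0.39499, so δ = +23.265°.
cos h₀ = −tan ϕ · tan δ = 2.2327 ≥ 1, so the Sun never rises (polar night) and h₀ = 0.
Daylight = 2h₀/(2π) × 24.00 h = (0.0000/π) × 24.00 = 0.00 h.

0.00 h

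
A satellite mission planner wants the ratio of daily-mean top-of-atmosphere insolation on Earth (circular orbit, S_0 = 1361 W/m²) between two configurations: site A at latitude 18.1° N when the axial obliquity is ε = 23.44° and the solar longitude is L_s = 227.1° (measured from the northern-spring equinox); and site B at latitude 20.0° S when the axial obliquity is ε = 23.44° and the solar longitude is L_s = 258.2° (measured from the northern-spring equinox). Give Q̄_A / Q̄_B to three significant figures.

— Configuration A (ϕ=+18.1°):
Solar declination: sin δ = sin ε · sin L_s = sin 23.44° × sin 227.1° = -0.29140, so δ = -16.942°.
cos h₀ = −tan(+18.1°) tan(-16.942°) = 0.0996, h₀ = 1.4711 rad.
Bracket: h₀ sin ϕ sin δ + cos ϕ cos δ sin h₀ = 1.4711×0.31068×-0.29140 + 0.95052×0.95660×0.99503 = -0.133182 + 0.904748 = 0.771566.
Q̄ = (S_0/π) × [bracket] = (1361/π) × 0.771566 = 334.26 W/m².
— Configuration B (ϕ=-20.0°):
Solar declination: sin δ = sin ε · sin L_s = sin 23.44° × sin 258.2° = -0.38938, so δ = -22.916°.
cos h₀ = −tan(-20.0°) tan(-22.916°) = -0.1539, h₀ = 1.7253 rad.
Bracket: h₀ sin ϕ sin δ + cos ϕ cos δ sin h₀ = 1.7253×-0.34202×-0.38938 + 0.93969×0.92108×0.98809 = 0.229768 + 0.855221 = 1.084989.
Q̄ = (S_0/π) × [bracket] = (1361/π) × 1.084989 = 470.04 W/m².
Ratio Q̄_A / Q̄_B = 334.26 / 470.04 = 0.7111.

Q̄_A / Q̄_B ≈ 0.711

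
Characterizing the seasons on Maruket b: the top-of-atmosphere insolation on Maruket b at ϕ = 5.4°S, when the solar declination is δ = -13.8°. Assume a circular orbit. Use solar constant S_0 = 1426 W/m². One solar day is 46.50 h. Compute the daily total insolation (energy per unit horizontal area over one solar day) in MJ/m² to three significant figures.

cos h₀ = −tan(-5.4°) tan(-13.800°) = -0.0232, h₀ = 1.5940 rad.
Bracket: h₀ sin ϕ sin δ + cos ϕ cos δ sin h₀ = 1.5940×-0.09411×-0.23853 + 0.99556×0.97113×0.99973 = 0.035782 + 0.966557 = 1.002339.
Q̄ = (S_0/π) × [bracket] = (1426/π) × 1.002339 = 454.97 W/m².
Daily total = Q̄ × 46.50 h × 3600 s/h = 454.97 × 46.50 × 3600 / 10⁶ = 76.16 MJ/m².

76.2 MJ/m²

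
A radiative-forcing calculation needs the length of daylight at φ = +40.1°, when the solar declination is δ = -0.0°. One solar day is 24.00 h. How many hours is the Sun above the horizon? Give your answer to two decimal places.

cos H₀ = −tan φ · tan δ = −tan(+40.1°) × tan(-0.000°) = 0.0000, so H₀ = 1.5708 rad = 90.00°.
Daylight = 2H₀/(2π) × 24.00 h = (1.5708/π) × 24.00 = 12.00 h.

12.00 h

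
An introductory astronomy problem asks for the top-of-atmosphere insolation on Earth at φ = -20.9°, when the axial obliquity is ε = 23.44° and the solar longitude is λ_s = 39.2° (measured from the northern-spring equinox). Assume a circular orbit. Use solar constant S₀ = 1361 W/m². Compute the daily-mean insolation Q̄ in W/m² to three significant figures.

Solar declination: sin δ = sin ε · sin λ_s = sin 23.44° × sin 39.2° = 0.25141, so δ = +14.561°.
cos H₀ = −tan(-20.9°) tan(+14.561°) = 0.0992, H₀ = 1.4714 rad.
Bracket: H₀ sin φ sin δ + cos φ cos δ sin H₀ = 1.4714×-0.35674×0.25141 + 0.93420×0.96788×0.99507 = -0.131967 + 0.899736 = 0.767769.
Q̄ = (S₀/π) × [bracket] = (1361/π) × 0.767769 = 332.6 W/m².

Q̄ ≈ 333 W/m²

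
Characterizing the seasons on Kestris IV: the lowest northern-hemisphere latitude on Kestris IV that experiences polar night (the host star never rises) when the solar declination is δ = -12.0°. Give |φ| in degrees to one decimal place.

Polar night requires cos H₀ = −tan φ tan δ ≥ 1, i.e. tan φ tan δ ≤ −1.
The boundary is |tan φ| · |tan δ| = 1, so |φ| = 90° − |δ| = 90° − 12.0° = 78.0° in the northern hemisphere.

|φ| = 78.0°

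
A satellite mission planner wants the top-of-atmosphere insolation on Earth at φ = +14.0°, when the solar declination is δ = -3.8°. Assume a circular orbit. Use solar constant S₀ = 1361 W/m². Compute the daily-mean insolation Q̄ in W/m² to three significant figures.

Q̄ ≈ 409 W/m²

cos H₀ = −tan(+14.0°) tan(-3.800°) = 0.0166, H₀ = 1.5542 rad.
Bracket: H₀ sin φ sin δ + cos φ cos δ sin H₀ = 1.5542×0.24192×-0.06627 + 0.97030×0.99780×0.99986 = -0.024917 + 0.968030 = 0.943113.
Q̄ = (S₀/π) × [bracket] = (1361/π) × 0.943113 = 408.6 W/m².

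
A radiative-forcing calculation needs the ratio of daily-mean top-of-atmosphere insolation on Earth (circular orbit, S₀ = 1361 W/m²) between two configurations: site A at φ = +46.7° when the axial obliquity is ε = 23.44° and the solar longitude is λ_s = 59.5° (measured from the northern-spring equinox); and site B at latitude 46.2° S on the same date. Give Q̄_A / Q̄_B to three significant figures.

Q̄_A / Q̄_B ≈ 3.51

— Configuration A (φ=+46.7°):
Solar declination: sin δ = sin ε · sin λ_s = sin 23.44° × sin 59.5° = 0.34275, so δ = +20.044°.
cos H₀ = −tan(+46.7°) tan(+20.044°) = -0.3872, H₀ = 1.9684 rad.
Bracket: H₀ sin φ sin δ + cos φ cos δ sin H₀ = 1.9684×0.72777×0.34275 + 0.68582×0.93943×0.92201 = 0.491004 + 0.594032 = 1.085036.
Q̄ = (S₀/π) × [bracket] = (1361/π) × 1.085036 = 470.06 W/m².
— Configuration B (φ=-46.2°):
cos H₀ = −tan(-46.2°) tan(+20.044°) = 0.3805, H₀ = 1.1805 rad.
Bracket: H₀ sin φ sin δ + cos φ cos δ sin H₀ = 1.1805×-0.72176×0.34275 + 0.69214×0.93943×0.92480 = -0.292036 + 0.601321 = 0.309285.
Q̄ = (S₀/π) × [bracket] = (1361/π) × 0.309285 = 133.99 W/m².
Ratio Q̄_A / Q̄_B = 470.06 / 133.99 = 3.508.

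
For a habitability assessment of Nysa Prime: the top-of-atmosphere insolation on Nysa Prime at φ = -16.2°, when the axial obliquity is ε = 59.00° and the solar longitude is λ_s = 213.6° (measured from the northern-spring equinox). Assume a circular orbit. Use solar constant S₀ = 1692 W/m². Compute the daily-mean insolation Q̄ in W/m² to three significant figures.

Q̄ ≈ 573 W/m²

Solar declination: sin δ = sin ε · sin λ_s = sin 59.00° × sin 213.6° = -0.47435, so δ = -28.317°.
cos H₀ = −tan(-16.2°) tan(-28.317°) = -0.1565, H₀ = 1.7280 rad.
Bracket: H₀ sin φ sin δ + cos φ cos δ sin H₀ = 1.7280×-0.27899×-0.47435 + 0.96029×0.88034×0.98767 = 0.228682 + 0.834958 = 1.063640.
Q̄ = (S₀/π) × [bracket] = (1692/π) × 1.063640 = 572.9 W/m².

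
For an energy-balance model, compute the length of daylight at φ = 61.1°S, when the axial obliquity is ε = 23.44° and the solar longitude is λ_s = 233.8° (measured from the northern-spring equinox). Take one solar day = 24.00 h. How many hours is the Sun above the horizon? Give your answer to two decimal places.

17.05 h

Solar declination: sin δ = sin ε · sin λ_s = sin 23.44° × sin 233.8° = -0.32100, so δ = -18.723°.
cos H₀ = −tan φ · tan δ = −tan(-61.1°) × tan(-18.723°) = -0.6140, so H₀ = 2.2319 rad = 127.88°.
Daylight = 2H₀/(2π) × 24.00 h = (2.2319/π) × 24.00 = 17.05 h.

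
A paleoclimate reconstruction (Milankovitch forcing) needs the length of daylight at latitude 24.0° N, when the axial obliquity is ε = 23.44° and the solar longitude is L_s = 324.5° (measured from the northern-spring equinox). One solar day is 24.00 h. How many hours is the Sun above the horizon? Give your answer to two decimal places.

11.19 h

Solar declination: sin δ = sin ε · sin L_s = sin 23.44° × sin 324.5° = -0.23100, so δ = -13.356°.
cos h₀ = −tan ϕ · tan δ = −tan(+24.0°) × tan(-13.356°) = 0.1057, so h₀ = 1.4649 rad = 83.93°.
Daylight = 2h₀/(2π) × 24.00 h = (1.4649/π) × 24.00 = 11.19 h.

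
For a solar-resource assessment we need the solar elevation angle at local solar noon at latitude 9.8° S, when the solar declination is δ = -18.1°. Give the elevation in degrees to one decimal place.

At local noon the hour angle is zero, so the zenith angle equals |φ − δ| = |-9.8° − (-18.100°)| = 8.300°.
Elevation = 90° − 8.300° = 81.7°.

81.7°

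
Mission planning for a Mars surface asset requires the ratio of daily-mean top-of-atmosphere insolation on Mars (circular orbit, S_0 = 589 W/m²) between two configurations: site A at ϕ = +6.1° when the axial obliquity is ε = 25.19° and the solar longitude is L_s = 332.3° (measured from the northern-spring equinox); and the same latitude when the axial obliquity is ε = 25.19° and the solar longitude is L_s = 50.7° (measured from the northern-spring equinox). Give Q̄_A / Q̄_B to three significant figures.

— Configuration A (ϕ=+6.1°):
Solar declination: sin δ = sin ε · sin L_s = sin 25.19° × sin 332.3° = -0.19785, so δ = -11.411°.
cos h₀ = −tan(+6.1°) tan(-11.411°) = 0.0216, h₀ = 1.5492 rad.
Bracket: h₀ sin ϕ sin δ + cos ϕ cos δ sin h₀ = 1.5492×0.10626×-0.19785 + 0.99434×0.98023×0.99977 = -0.032570 + 0.974458 = 0.941888.
Q̄ = (S_0/π) × [bracket] = (589/π) × 0.941888 = 176.59 W/m².
— Configuration B (ϕ=+6.1°):
Solar declination: sin δ = sin ε · sin L_s = sin 25.19° × sin 50.7° = 0.32936, so δ = +19.230°.
cos h₀ = −tan(+6.1°) tan(+19.230°) = -0.0373, h₀ = 1.6081 rad.
Bracket: h₀ sin ϕ sin δ + cos ϕ cos δ sin h₀ = 1.6081×0.10626×0.32936 + 0.99434×0.94420×0.99930 = 0.056280 + 0.938199 = 0.994479.
Q̄ = (S_0/π) × [bracket] = (589/π) × 0.994479 = 186.45 W/m².
Ratio Q̄_A / Q̄_B = 176.59 / 186.45 = 0.9471.

Q̄_A / Q̄_B ≈ 0.947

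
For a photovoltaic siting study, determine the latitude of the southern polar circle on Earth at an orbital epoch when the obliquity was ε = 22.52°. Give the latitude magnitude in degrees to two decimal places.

The polar circle is the lowest latitude that experiences at least one full rotation of continuous darkness at the northern-summer solstice; it lies at |φ| = 90° − ε = 90° − 22.52° = 67.48°.

67.48°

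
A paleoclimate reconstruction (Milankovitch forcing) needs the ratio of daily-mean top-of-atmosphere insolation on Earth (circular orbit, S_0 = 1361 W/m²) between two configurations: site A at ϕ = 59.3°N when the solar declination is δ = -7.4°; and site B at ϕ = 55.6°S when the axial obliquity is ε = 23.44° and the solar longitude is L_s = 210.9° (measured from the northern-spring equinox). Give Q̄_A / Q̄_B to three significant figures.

Q̄_A / Q̄_B ≈ 0.408

— Configuration A (ϕ=+59.3°):
cos h₀ = −tan(+59.3°) tan(-7.400°) = 0.2187, h₀ = 1.3503 rad.
Bracket: h₀ sin ϕ sin δ + cos ϕ cos δ sin h₀ = 1.3503×0.85985×-0.12880 + 0.51054×0.99167×0.97578 = -0.149544 + 0.494025 = 0.344481.
Q̄ = (S_0/π) × [bracket] = (1361/π) × 0.344481 = 149.24 W/m².
— Configuration B (ϕ=-55.6°):
Solar declination: sin δ = sin ε · sin L_s = sin 23.44° × sin 210.9° = -0.20428, so δ = -11.787°.
cos h₀ = −tan(-55.6°) tan(-11.787°) = -0.3048, h₀ = 1.8805 rad.
Bracket: h₀ sin ϕ sin δ + cos ϕ cos δ sin h₀ = 1.8805×-0.82511×-0.20428 + 0.56497×0.97891×0.95243 = 0.316965 + 0.526746 = 0.843711.
Q̄ = (S_0/π) × [bracket] = (1361/π) × 0.843711 = 365.51 W/m².
Ratio Q̄_A / Q̄_B = 149.24 / 365.51 = 0.4083.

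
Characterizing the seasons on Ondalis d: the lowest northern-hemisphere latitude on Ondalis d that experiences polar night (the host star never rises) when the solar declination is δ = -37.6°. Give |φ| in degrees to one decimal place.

|φ| = 52.4°

Polar night requires cos H₀ = −tan φ tan δ ≥ 1, i.e. tan φ tan δ ≤ −1.
The boundary is |tan φ| · |tan δ| = 1, so |φ| = 90° − |δ| = 90° − 37.6° = 52.4° in the northern hemisphere.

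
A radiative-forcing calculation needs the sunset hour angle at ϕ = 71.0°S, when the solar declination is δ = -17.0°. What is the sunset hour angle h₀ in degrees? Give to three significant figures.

h₀ = 153°

cos h₀ = −tan ϕ · tan δ = −tan(-71.0°) × tan(-17.000°) = -0.8879, so h₀ = 2.6636 rad = 152.61°.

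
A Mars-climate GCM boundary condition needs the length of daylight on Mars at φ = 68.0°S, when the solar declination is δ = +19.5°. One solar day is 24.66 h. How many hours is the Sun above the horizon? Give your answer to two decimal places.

cos H₀ = −tan φ · tan δ = −tan(-68.0°) × tan(+19.500°) = 0.8765, so H₀ = 0.5023 rad = 28.78°.
Daylight = 2H₀/(2π) × 24.66 h = (0.5023/π) × 24.66 = 3.94 h.

3.94 h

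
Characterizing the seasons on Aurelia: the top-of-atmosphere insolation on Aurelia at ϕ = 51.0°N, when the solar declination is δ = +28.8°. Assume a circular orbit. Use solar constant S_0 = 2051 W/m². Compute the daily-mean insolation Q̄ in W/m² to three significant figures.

cos h₀ = −tan(+51.0°) tan(+28.800°) = -0.6789, h₀ = 2.3170 rad.
Bracket: h₀ sin ϕ sin δ + cos ϕ cos δ sin h₀ = 2.3170×0.77715×0.48175 + 0.62932×0.87631×0.73424 = 0.867466 + 0.404918 = 1.272384.
Q̄ = (S_0/π) × [bracket] = (2051/π) × 1.272384 = 830.7 W/m².

Q̄ ≈ 831 W/m²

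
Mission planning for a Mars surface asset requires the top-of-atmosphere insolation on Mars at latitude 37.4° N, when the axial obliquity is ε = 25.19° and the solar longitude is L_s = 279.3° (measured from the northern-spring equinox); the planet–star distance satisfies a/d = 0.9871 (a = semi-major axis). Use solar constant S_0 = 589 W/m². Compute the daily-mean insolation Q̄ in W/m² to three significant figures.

Q̄ ≈ 66.8 W/m²

Solar declination: sin δ = sin ε · sin L_s = sin 25.19° × sin 279.3° = -0.42003, so δ = -24.836°.
cos h₀ = −tan(+37.4°) tan(-24.836°) = 0.3539, h₀ = 1.2091 rad.
Bracket: h₀ sin ϕ sin δ + cos ϕ cos δ sin h₀ = 1.2091×0.60738×-0.42003 + 0.79441×0.90751×0.93530 = -0.308463 + 0.674291 = 0.365828.
Inverse-square distance factor (a/d)² = 0.9871² = 0.974366.
Q̄ = (S_0/π) × 0.974366 × [bracket] = (589/π) × 0.974366 × 0.365828 = 66.83 W/m².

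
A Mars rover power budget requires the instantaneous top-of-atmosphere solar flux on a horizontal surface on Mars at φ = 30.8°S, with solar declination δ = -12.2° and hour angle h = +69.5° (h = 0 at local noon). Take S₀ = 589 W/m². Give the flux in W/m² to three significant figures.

237 W/m²

cos θ_z = sin φ sin δ + cos φ cos δ cos h = 0.108207 + 0.294020 = 0.402227.
Flux = S₀ · cos θ_z = 589 × 0.402227 = 236.9 W/m².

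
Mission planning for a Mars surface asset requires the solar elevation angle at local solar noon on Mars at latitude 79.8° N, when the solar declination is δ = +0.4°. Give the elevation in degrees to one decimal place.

At local noon the hour angle is zero, so the zenith angle equals |φ − δ| = |+79.8° − (+0.400°)| = 79.400°.
Elevation = 90° − 79.400° = 10.6°.

10.6°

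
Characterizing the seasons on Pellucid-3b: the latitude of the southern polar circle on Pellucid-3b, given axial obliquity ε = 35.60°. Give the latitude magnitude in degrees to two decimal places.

The polar circle is the lowest latitude that experiences at least one full rotation of continuous darkness at the northern-summer solstice; it lies at |φ| = 90° − ε = 90° − 35.60° = 54.40°.

54.40°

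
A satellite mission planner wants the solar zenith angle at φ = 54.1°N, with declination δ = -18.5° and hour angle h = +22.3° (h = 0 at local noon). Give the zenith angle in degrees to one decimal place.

cos θ_z = sin φ sin δ + cos φ cos δ cos h = -0.257030 + 0.514482 = 0.257452.
θ_z = arccos(0.257452) = 75.1°.

θ_z = 75.1°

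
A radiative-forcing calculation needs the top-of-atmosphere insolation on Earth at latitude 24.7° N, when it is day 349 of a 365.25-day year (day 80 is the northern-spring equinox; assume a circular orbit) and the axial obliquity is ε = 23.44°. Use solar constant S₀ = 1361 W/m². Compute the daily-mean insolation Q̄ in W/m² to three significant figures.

Q̄ ≈ 256 W/m²

Solar longitude: λ_s = 360° × (349 − 80)/365.25 = 265.133°.
sin δ = sin 23.44° × sin 265.133° = -0.39635, so δ = -23.350°.
cos H₀ = −tan(+24.7°) tan(-23.350°) = 0.1986, H₀ = 1.3709 rad.
Bracket: H₀ sin φ sin δ + cos φ cos δ sin H₀ = 1.3709×0.41787×-0.39635 + 0.90851×0.91810×0.98009 = -0.227052 + 0.817496 = 0.590444.
Q̄ = (S₀/π) × [bracket] = (1361/π) × 0.590444 = 255.8 W/m².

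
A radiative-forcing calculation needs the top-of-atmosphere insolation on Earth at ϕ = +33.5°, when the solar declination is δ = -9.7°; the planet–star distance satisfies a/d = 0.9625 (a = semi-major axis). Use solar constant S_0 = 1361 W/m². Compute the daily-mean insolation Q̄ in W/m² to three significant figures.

Q̄ ≈ 273 W/m²

cos h₀ = −tan(+33.5°) tan(-9.700°) = 0.1131, h₀ = 1.4574 rad.
Bracket: h₀ sin ϕ sin δ + cos ϕ cos δ sin h₀ = 1.4574×0.55194×-0.16849 + 0.83389×0.98570×0.99358 = -0.135533 + 0.816688 = 0.681155.
Inverse-square distance factor (a/d)² = 0.9625² = 0.926406.
Q̄ = (S_0/π) × 0.926406 × [bracket] = (1361/π) × 0.926406 × 0.681155 = 273.4 W/m².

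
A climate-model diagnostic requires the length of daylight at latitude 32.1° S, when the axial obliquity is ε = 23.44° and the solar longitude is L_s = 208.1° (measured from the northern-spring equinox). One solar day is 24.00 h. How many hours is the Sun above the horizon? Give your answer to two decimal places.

12.92 h

Solar declination: sin δ = sin ε · sin L_s = sin 23.44° × sin 208.1° = -0.18736, so δ = -10.799°.
cos h₀ = −tan ϕ · tan δ = −tan(-32.1°) × tan(-10.799°) = -0.1197, so h₀ = 1.6907 rad = 96.87°.
Daylight = 2h₀/(2π) × 24.00 h = (1.6907/π) × 24.00 = 12.92 h.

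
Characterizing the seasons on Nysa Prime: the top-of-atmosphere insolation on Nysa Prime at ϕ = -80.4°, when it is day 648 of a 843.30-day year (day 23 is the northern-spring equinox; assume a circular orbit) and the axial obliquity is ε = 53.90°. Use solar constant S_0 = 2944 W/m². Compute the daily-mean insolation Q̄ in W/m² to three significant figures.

Q̄ ≈ 2.34e+03 W/m²

Solar longitude: L_s = 360° × (648 − 23)/843.30 = 266.809°.
sin δ = sin 53.90° × sin 266.809° = -0.80674, so δ = -53.778°.
cos h₀ = −tan(-80.4°) tan(-53.778°) = -8.0718 ≤ −1 ⇒ polar day, h₀ = π.
Bracket: h₀ sin ϕ sin δ + cos ϕ cos δ sin h₀ = 3.1416×-0.98600×-0.80674 + 0.16677×0.59091×0.00000 = 2.498972 + 0.000000 = 2.498972.
Q̄ = (S_0/π) × [bracket] = (2944/π) × 2.498972 = 2342 W/m².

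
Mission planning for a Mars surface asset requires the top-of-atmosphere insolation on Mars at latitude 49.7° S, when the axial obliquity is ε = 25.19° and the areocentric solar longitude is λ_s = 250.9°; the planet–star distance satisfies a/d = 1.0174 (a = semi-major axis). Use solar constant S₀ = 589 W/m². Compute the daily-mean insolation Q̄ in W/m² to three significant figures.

sin δ = sin 25.19° × sin 250.9° = -0.40219, so δ = -23.715°.
cos H₀ = −tan(-49.7°) tan(-23.715°) = -0.5180, H₀ = 2.1153 rad.
Bracket: H₀ sin φ sin δ + cos φ cos δ sin H₀ = 2.1153×-0.76267×-0.40219 + 0.64679×0.91556×0.85539 = 0.648843 + 0.506541 = 1.155384.
Inverse-square distance factor (a/d)² = 1.0174² = 1.035103.
Q̄ = (S₀/π) × 1.035103 × [bracket] = (589/π) × 1.035103 × 1.155384 = 224.2 W/m².

Q̄ ≈ 224 W/m²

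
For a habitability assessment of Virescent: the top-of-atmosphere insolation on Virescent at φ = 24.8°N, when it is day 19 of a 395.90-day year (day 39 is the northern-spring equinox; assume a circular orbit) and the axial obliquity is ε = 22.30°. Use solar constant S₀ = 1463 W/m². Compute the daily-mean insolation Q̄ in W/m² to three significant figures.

Solar longitude: λ_s = 360° × (19 − 39)/395.90 = -18.186°, i.e. -18.186° + 360° = 341.814°.
sin δ = sin 22.30° × sin 341.814° = -0.11843, so δ = -6.802°.
cos H₀ = −tan(+24.8°) tan(-6.802°) = 0.0551, H₀ = 1.5157 rad.
Bracket: H₀ sin φ sin δ + cos φ cos δ sin H₀ = 1.5157×0.41945×-0.11843 + 0.90778×0.99296×0.99848 = -0.075293 + 0.900019 = 0.824726.
Q̄ = (S₀/π) × [bracket] = (1463/π) × 0.824726 = 384.1 W/m².

Q̄ ≈ 384 W/m²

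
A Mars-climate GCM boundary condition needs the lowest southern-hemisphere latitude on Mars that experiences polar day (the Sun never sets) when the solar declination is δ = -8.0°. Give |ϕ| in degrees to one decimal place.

|ϕ| = 82.0°

Polar day requires cos h₀ = −tan ϕ tan δ ≤ −1, i.e. tan ϕ tan δ ≥ 1.
The boundary is |tan ϕ| · |tan δ| = 1, so |ϕ| = 90° − |δ| = 90° − 8.0° = 82.0° in the southern hemisphere.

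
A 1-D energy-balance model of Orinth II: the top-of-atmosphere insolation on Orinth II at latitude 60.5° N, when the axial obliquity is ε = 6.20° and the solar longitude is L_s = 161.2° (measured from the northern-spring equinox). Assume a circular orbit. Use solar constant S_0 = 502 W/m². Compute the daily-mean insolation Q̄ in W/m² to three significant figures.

Q̄ ≈ 86.4 W/m²

Solar declination: sin δ = sin ε · sin L_s = sin 6.20° × sin 161.2° = 0.03480, so δ = +1.995°.
cos h₀ = −tan(+60.5°) tan(+1.995°) = -0.0616, h₀ = 1.6324 rad.
Bracket: h₀ sin ϕ sin δ + cos ϕ cos δ sin h₀ = 1.6324×0.87036×0.03480 + 0.49242×0.99939×0.99810 = 0.049443 + 0.491185 = 0.540628.
Q̄ = (S_0/π) × [bracket] = (502/π) × 0.540628 = 86.39 W/m².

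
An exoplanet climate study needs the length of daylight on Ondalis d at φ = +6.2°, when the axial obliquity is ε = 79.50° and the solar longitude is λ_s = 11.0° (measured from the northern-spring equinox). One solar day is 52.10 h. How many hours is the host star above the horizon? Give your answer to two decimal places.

26.39 h

Solar declination: sin δ = sin ε · sin λ_s = sin 79.50° × sin 11.0° = 0.18761, so δ = +10.814°.
cos H₀ = −tan φ · tan δ = −tan(+6.2°) × tan(+10.814°) = -0.0207, so H₀ = 1.5915 rad = 91.19°.
Daylight = 2H₀/(2π) × 52.10 h = (1.5915/π) × 52.10 = 26.39 h.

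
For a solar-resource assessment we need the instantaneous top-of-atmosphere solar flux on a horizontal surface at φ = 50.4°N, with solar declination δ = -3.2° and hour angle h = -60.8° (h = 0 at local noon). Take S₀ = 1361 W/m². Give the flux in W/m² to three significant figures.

364 W/m²

cos θ_z = sin φ sin δ + cos φ cos δ cos h = -0.043011 + 0.310489 = 0.267478.
Flux = S₀ · cos θ_z = 1361 × 0.267478 = 364.0 W/m².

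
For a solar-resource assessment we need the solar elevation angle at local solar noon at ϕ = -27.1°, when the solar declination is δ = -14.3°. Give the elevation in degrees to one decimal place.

77.2°

At local noon the hour angle is zero, so the zenith angle equals |ϕ − δ| = |-27.1° − (-14.300°)| = 12.800°.
Elevation = 90° − 12.800° = 77.2°.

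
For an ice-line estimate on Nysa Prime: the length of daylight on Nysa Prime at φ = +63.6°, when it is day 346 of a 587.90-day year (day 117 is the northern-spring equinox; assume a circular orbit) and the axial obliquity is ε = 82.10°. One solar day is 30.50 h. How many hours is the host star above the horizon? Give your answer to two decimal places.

Solar longitude: λ_s = 360° × (346 − 117)/587.90 = 140.228°.
sin δ = sin 82.10° × sin 140.228° = 0.63366, so δ = +39.321°.
Sunrise equation: cos H₀ = −tan φ · tan δ = -1.6501 ≤ −1, so the host star never sets (polar day) and H₀ = π.
Daylight = 2H₀/(2π) × 30.50 h = (3.1416/π) × 30.50 = 30.50 h.

30.50 h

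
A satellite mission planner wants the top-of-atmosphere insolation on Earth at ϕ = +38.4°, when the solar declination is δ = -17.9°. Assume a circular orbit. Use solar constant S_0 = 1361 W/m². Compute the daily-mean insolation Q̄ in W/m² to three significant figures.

cos h₀ = −tan(+38.4°) tan(-17.900°) = 0.2560, h₀ = 1.3119 rad.
Bracket: h₀ sin ϕ sin δ + cos ϕ cos δ sin h₀ = 1.3119×0.62115×-0.30736 + 0.78369×0.95159×0.96668 = -0.250464 + 0.720903 = 0.470439.
Q̄ = (S_0/π) × [bracket] = (1361/π) × 0.470439 = 203.8 W/m².

Q̄ ≈ 204 W/m²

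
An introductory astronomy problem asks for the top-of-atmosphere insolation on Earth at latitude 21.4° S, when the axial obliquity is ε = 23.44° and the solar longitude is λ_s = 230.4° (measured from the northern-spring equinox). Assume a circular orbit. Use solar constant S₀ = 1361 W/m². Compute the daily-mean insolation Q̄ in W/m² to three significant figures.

Solar declination: sin δ = sin ε · sin λ_s = sin 23.44° × sin 230.4° = -0.30650, so δ = -17.849°.
cos H₀ = −tan(-21.4°) tan(-17.849°) = -0.1262, H₀ = 1.6973 rad.
Bracket: H₀ sin φ sin δ + cos φ cos δ sin H₀ = 1.6973×-0.36488×-0.30650 + 0.93106×0.95187×0.99201 = 0.189819 + 0.879167 = 1.068986.
Q̄ = (S₀/π) × [bracket] = (1361/π) × 1.068986 = 463.1 W/m².

Q̄ ≈ 463 W/m²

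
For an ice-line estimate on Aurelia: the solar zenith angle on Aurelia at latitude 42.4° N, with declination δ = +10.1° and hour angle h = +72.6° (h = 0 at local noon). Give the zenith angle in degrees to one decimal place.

cos θ_z = sin φ sin δ + cos φ cos δ cos h = 0.118250 + 0.217406 = 0.335656.
θ_z = arccos(0.335656) = 70.4°.

θ_z = 70.4°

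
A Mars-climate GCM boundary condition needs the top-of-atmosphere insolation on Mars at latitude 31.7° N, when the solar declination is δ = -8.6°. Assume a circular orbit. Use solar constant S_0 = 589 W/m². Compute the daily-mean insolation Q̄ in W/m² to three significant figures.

cos h₀ = −tan(+31.7°) tan(-8.600°) = 0.0934, h₀ = 1.4773 rad.
Bracket: h₀ sin ϕ sin δ + cos ϕ cos δ sin h₀ = 1.4773×0.52547×-0.14954 + 0.85081×0.98876×0.99563 = -0.116084 + 0.837571 = 0.721487.
Q̄ = (S_0/π) × [bracket] = (589/π) × 0.721487 = 135.3 W/m².

Q̄ ≈ 135 W/m²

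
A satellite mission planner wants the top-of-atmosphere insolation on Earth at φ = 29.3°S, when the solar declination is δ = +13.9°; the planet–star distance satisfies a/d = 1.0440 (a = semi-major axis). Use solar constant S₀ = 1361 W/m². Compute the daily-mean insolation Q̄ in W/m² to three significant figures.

Q̄ ≈ 316 W/m²

cos H₀ = −tan(-29.3°) tan(+13.900°) = 0.1389, H₀ = 1.4315 rad.
Bracket: H₀ sin φ sin δ + cos φ cos δ sin H₀ = 1.4315×-0.48938×0.24023 + 0.87207×0.97072×0.99031 = -0.168293 + 0.838333 = 0.670040.
Inverse-square distance factor (a/d)² = 1.0440² = 1.089936.
Q̄ = (S₀/π) × 1.089936 × [bracket] = (1361/π) × 1.089936 × 0.670040 = 316.4 W/m².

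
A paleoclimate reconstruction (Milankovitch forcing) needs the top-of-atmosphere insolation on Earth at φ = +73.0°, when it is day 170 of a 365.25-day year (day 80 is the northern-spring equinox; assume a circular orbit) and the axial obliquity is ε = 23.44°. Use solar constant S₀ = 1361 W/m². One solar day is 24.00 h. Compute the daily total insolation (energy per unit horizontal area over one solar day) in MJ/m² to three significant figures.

Solar longitude: λ_s = 360° × (170 − 80)/365.25 = 88.706°.
sin δ = sin 23.44° × sin 88.706° = 0.39769, so δ = +23.434°.
cos H₀ = −tan(+73.0°) tan(+23.434°) = -1.4177 ≤ −1 ⇒ polar day, H₀ = π.
Bracket: H₀ sin φ sin δ + cos φ cos δ sin H₀ = 3.1416×0.95630×0.39769 + 0.29237×0.91752×0.00000 = 1.194785 + 0.000000 = 1.194785.
Q̄ = (S₀/π) × [bracket] = (1361/π) × 1.194785 = 517.60 W/m².
Daily total = Q̄ × 24.00 h × 3600 s/h = 517.60 × 24.00 × 3600 / 10⁶ = 44.72 MJ/m².

44.7 MJ/m²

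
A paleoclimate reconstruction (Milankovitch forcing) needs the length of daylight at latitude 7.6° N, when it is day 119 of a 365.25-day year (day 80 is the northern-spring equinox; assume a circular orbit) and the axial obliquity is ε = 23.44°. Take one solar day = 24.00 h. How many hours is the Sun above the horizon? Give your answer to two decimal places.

12.26 h

Solar longitude: L_s = 360° × (119 − 80)/365.25 = 38.439°.
sin δ = sin 23.44° × sin 38.439° = 0.24730, so δ = +14.318°.
cos h₀ = −tan ϕ · tan δ = −tan(+7.6°) × tan(+14.318°) = -0.0341, so h₀ = 1.6049 rad = 91.95°.
Daylight = 2h₀/(2π) × 24.00 h = (1.6049/π) × 24.00 = 12.26 h.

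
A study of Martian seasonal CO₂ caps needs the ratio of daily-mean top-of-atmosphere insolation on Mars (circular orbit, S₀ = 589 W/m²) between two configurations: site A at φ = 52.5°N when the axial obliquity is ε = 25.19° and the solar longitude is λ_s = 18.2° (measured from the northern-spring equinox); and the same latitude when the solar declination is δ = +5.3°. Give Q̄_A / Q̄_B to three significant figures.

— Configuration A (φ=+52.5°):
Solar declination: sin δ = sin ε · sin λ_s = sin 25.19° × sin 18.2° = 0.13294, so δ = +7.639°.
cos H₀ = −tan(+52.5°) tan(+7.639°) = -0.1748, H₀ = 1.7465 rad.
Bracket: H₀ sin φ sin δ + cos φ cos δ sin H₀ = 1.7465×0.79335×0.13294 + 0.60876×0.99112×0.98460 = 0.184200 + 0.594063 = 0.778263.
Q̄ = (S₀/π) × [bracket] = (589/π) × 0.778263 = 145.91 W/m².
— Configuration B (φ=+52.5°):
cos H₀ = −tan(+52.5°) tan(+5.300°) = -0.1209, H₀ = 1.6920 rad.
Bracket: H₀ sin φ sin δ + cos φ cos δ sin H₀ = 1.6920×0.79335×0.09237 + 0.60876×0.99572×0.99267 = 0.123993 + 0.601711 = 0.725704.
Q̄ = (S₀/π) × [bracket] = (589/π) × 0.725704 = 136.06 W/m².
Ratio Q̄_A / Q̄_B = 145.91 / 136.06 = 1.072.

Q̄_A / Q̄_B ≈ 1.07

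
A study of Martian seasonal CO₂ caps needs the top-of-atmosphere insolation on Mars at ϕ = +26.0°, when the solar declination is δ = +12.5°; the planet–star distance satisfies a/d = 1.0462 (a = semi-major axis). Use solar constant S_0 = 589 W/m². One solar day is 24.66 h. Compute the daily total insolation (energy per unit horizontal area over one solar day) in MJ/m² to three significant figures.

18.8 MJ/m²

cos h₀ = −tan(+26.0°) tan(+12.500°) = -0.1081, h₀ = 1.6791 rad.
Bracket: h₀ sin ϕ sin δ + cos ϕ cos δ sin h₀ = 1.6791×0.43837×0.21644 + 0.89879×0.97630×0.99414 = 0.159314 + 0.872347 = 1.031661.
Inverse-square distance factor (a/d)² = 1.0462² = 1.094534.
Q̄ = (S_0/π) × 1.094534 × [bracket] = (589/π) × 1.094534 × 1.031661 = 211.71 W/m².
Daily total = Q̄ × 24.66 h × 3600 s/h = 211.71 × 24.66 × 3600 / 10⁶ = 18.79 MJ/m².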